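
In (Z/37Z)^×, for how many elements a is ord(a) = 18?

φ(37) = 37 − 1 = 36 = 2^2 · 3^2.
In a cyclic group of order 36, there are φ(d) elements of order d for each divisor d of 36, and zero for non-divisors.
18 = 2 · 3^2 divides 36, and φ(18) = 6.

6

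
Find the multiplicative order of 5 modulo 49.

42

The order of 5 must divide φ(49) = φ(7^2) = 7·(7−1) = 42 = 2 · 3 · 7.
Divisors of 42: 1, 2, 3, 6, 7, 14, 21, 42.
Compute 5^d (mod 49) for the divisors d until we hit 1:
5^1 ≡ 5 (mod 49)
5^2 ≡ 25 (mod 49)
5^3 ≡ 27 (mod 49)
5^6 ≡ 43 (mod 49)
5^7 ≡ 19 (mod 49)
5^14 ≡ 18 (mod 49)
5^21 ≡ 48 (mod 49)
5^42 ≡ 1 (mod 49) ✓
Therefore the multiplicative order of 5 modulo 49 is 42.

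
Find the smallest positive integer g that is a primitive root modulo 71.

φ(71) = 71 − 1 = 70 = 2 · 5 · 7.
Test candidates g = 2, 3, … against the prime factors q ∈ {2, 5, 7} of φ(71): g is a generator iff g^(70/q) ≢ 1 for every such q.
g = 2: 2^35 ≡ 1 — hits 1, so not a primitive root.
g = 3: 3^35 ≡ 1 — hits 1, so not a primitive root.
g = 4: 4^35 ≡ 1 — hits 1, so not a primitive root.
g = 5: 5^35 ≡ 1 — hits 1, so not a primitive root.
g = 6: 6^35 ≡ 1 — hits 1, so not a primitive root.
g = 7: 7^35 ≡ 70; 7^14 ≡ 54; 7^10 ≡ 45 — none is 1, so 7 is a primitive root.
The smallest primitive root modulo 71 is 7.

7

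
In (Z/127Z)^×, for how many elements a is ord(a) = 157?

φ(127) = 127 − 1 = 126 = 2 · 3^2 · 7.
(Z/127Z)^× is cyclic (|G| = 126); a cyclic group of order m has exactly φ(d) elements of each order d | m, and none otherwise.
157 does not divide 126, so no element of (Z/127Z)^× has order 157.

0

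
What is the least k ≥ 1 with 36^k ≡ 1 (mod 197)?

7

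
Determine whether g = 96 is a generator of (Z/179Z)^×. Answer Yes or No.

φ(179) = 179 − 1 = 178 = 2 · 89.
It suffices to check that the order of 96 is not a proper divisor of 178: compute 96^(178/q) for q ∈ {2, 89}.
96^89 ≡ 178 (mod 179)  [q = 2: ≢ 1 ✓]
96^2 ≡ 87 (mod 179)  [q = 89: ≢ 1 ✓]
All checks pass, so 96 has order 178 and is a primitive root modulo 179.

Yes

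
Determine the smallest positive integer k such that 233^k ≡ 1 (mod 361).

171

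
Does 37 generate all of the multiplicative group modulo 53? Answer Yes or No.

No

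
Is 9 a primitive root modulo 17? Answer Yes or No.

No

φ(17) = 17 − 1 = 16 = 2^4.
An element g generates (Z/17Z)^× iff g^(16/q) ≢ 1 (mod 17) for each prime q ∈ {2}.
9^8 ≡ 1 (mod 17)  [q = 2: ≡ 1 ✗]
The check at q = 2 fails, so 9 generates a proper subgroup.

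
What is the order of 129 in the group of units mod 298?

ord(129) | φ(298) = φ(2)·φ(149) = 1·148 = 148 = 2^2 · 37.
Divisors of 148: 1, 2, 4, 37, 74, 148.
Compute 129^d (mod 298) for the divisors d until we hit 1:
129^1 ≡ 129 (mod 298)
129^2 ≡ 251 (mod 298)
129^4 ≡ 123 (mod 298)
129^37 ≡ 1 (mod 298) ✓
So ord_298(129) = 37.

37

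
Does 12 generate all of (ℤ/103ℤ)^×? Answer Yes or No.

Yes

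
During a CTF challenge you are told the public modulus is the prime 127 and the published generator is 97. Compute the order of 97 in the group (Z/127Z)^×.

126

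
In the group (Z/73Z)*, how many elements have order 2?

1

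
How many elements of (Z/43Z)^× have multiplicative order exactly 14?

φ(43) = 43 − 1 = 42 = 2 · 3 · 7.
In a cyclic group of order 42, there are φ(d) elements of order d for each divisor d of 42, and zero for non-divisors.
14 = 2 · 7 divides 42, and φ(14) = 6.

6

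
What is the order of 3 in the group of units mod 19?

18

ord(3) | φ(19) = 19 − 1 = 18 = 2 · 3^2.
Divisors of 18: 1, 2, 3, 6, 9, 18.
Evaluate successive powers at the divisors of 18:
3^1 ≡ 3 (mod 19)
3^2 ≡ 9 (mod 19)
3^3 ≡ 8 (mod 19)
3^6 ≡ 7 (mod 19)
3^9 ≡ 18 (mod 19)
3^18 ≡ 1 (mod 19) ✓
The smallest such exponent is 18, so the order of 3 is 18.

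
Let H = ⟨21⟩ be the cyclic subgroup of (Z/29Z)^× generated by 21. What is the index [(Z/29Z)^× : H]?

1

Since 21 ∈ (Z/29Z)^×, its order divides φ(29) = 29 − 1 = 28 = 2^2 · 7.
Divisors of 28: 1, 2, 4, 7, 14, 28.
Test each divisor d:
21^1 ≡ 21 (mod 29)
21^2 ≡ 6 (mod 29)
21^4 ≡ 7 (mod 29)
21^7 ≡ 12 (mod 29)
21^14 ≡ 28 (mod 29)
21^28 ≡ 1 (mod 29) ✓
The order of 21 is 28, so the subgroup it generates has 28 elements.
[(Z/29Z)^× : ⟨21⟩] = 28/28 = 1.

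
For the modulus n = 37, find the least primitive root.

2

φ(37) = 37 − 1 = 36 = 2^2 · 3^2.
Test candidates g = 2, 3, … against the prime factors q ∈ {2, 3} of φ(37): g is a generator iff g^(36/q) ≢ 1 for every such q.
g = 2: 2^18 ≡ 36; 2^12 ≡ 26 — none is 1, so 2 is a primitive root.
The smallest primitive root modulo 37 is 2.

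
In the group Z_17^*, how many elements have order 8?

4

φ(17) = 17 − 1 = 16 = 2^4.
Since (Z/17Z)^× is cyclic of order 16, the number of elements of order d is φ(d) when d | 16 and 0 otherwise.
8 = 2^3 divides 16, and φ(8) = 4.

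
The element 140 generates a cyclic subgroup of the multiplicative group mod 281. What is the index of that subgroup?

8

ord(140) | φ(281) = 281 − 1 = 280 = 2^3 · 5 · 7.
Divisors of 280: 1, 2, 4, 5, 7, 8, 10, 14, 20, 28, 35, 40, 56, 70, 140, 280.
Compute 140^d (mod 281) for the divisors d until we hit 1:
140^1 ≡ 140 (mod 281)
140^2 ≡ 211 (mod 281)
140^4 ≡ 123 (mod 281)
140^5 ≡ 79 (mod 281)
140^7 ≡ 90 (mod 281)
140^8 ≡ 236 (mod 281)
140^10 ≡ 59 (mod 281)
140^14 ≡ 232 (mod 281)
140^20 ≡ 109 (mod 281)
140^28 ≡ 153 (mod 281)
140^35 ≡ 1 (mod 281) ✓
So ord_281(140) = 35, hence |⟨140⟩| = 35.
Index = |(Z/281Z)^×| / |⟨140⟩| = 280 / 35 = 8.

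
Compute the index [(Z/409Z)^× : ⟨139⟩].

8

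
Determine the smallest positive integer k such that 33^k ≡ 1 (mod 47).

46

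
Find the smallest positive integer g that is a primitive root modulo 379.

2

φ(379) = 379 − 1 = 378 = 2 · 3^3 · 7.
Test candidates g = 2, 3, … against the prime factors q ∈ {2, 3, 7} of φ(379): g is a generator iff g^(378/q) ≢ 1 for every such q.
g = 2: 2^189 ≡ 378; 2^126 ≡ 327; 2^54 ≡ 125 — none is 1, so 2 is a primitive root.
So 2 is the smallest generator of (Z/379Z)^×.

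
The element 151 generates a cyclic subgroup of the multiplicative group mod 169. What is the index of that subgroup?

By Lagrange's theorem, ord_169(151) divides φ(169) = φ(13^2) = 13·(13−1) = 156 = 2^2 · 3 · 13.
Divisors of 156: 1, 2, 3, 4, 6, 12, 13, 26, 39, 52, 78, 156.
Evaluate successive powers at the divisors of 156:
151^1 ≡ 151 (mod 169)
151^2 ≡ 155 (mod 169)
151^3 ≡ 83 (mod 169)
151^4 ≡ 27 (mod 169)
151^6 ≡ 129 (mod 169)
151^12 ≡ 79 (mod 169)
151^13 ≡ 99 (mod 169)
151^26 ≡ 168 (mod 169)
151^39 ≡ 70 (mod 169)
151^52 ≡ 1 (mod 169) ✓
Thus |⟨151⟩| = ord(151) = 52.
[(Z/169Z)^× : ⟨151⟩] = 156/52 = 3.

3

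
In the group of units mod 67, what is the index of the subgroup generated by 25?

6

ord(25) | φ(67) = 67 − 1 = 66 = 2 · 3 · 11.
Divisors of 66: 1, 2, 3, 6, 11, 22, 33, 66.
Test each divisor d:
25^1 ≡ 25 (mod 67)
25^2 ≡ 22 (mod 67)
25^3 ≡ 14 (mod 67)
25^6 ≡ 62 (mod 67)
25^11 ≡ 1 (mod 67) ✓
So ord_67(25) = 11, hence |⟨25⟩| = 11.
The index is φ(67) / ord(25) = 66 / 11 = 6.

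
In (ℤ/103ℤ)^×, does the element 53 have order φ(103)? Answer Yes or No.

Yes

φ(103) = 103 − 1 = 102 = 2 · 3 · 17.
An element g generates (Z/103Z)^× iff g^(102/q) ≢ 1 (mod 103) for each prime q ∈ {2, 3, 17}.
53^51 ≡ 102 (mod 103)  [q = 2: ≢ 1 ✓]
53^34 ≡ 56 (mod 103)  [q = 3: ≢ 1 ✓]
53^6 ≡ 13 (mod 103)  [q = 17: ≢ 1 ✓]
Every test exponent gives a nontrivial residue, hence 53 generates the full group.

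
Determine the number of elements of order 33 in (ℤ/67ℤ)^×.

φ(67) = 67 − 1 = 66 = 2 · 3 · 11.
In a cyclic group of order 66, there are φ(d) elements of order d for each divisor d of 66, and zero for non-divisors.
33 = 3 · 11 divides 66, and φ(33) = 20.

20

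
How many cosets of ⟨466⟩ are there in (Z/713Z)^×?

60

By Lagrange's theorem, ord_713(466) divides φ(713) = φ(23·31) = (23−1)·(31−1) = 22·30 = 660 = 2^2 · 3 · 5 · 11.
Divisors of 660: 1, 2, 3, 4, 5, 6, 10, 11, 12, 15, 20, 22, 30, 33, 44, 55, 60, 66, 110, 132, 165, 220, 330, 660.
Check 466^d mod 713 for each divisor in increasing order:
466^1 ≡ 466
466^2 ≡ 404
466^3 ≡ 32
466^4 ≡ 652
466^5 ≡ 94
466^6 ≡ 311
466^10 ≡ 280
466^11 ≡ 1
So ord_713(466) = 11, hence |⟨466⟩| = 11.
The index is φ(713) / ord(466) = 660 / 11 = 60.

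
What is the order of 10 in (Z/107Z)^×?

53

Since 10 ∈ (Z/107Z)^×, its order divides φ(107) = 107 − 1 = 106 = 2 · 53.
Divisors of 106: 1, 2, 53, 106.
Test each divisor d:
10^1 ≡ 10 (mod 107)
10^2 ≡ 100 (mod 107)
10^53 ≡ 1 (mod 107) ✓
The smallest such exponent is 53, so the order of 10 is 53.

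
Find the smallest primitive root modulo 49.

φ(49) = φ(7^2) = 7·(7−1) = 42 = 2 · 3 · 7.
Test candidates g = 2, 3, … against the prime factors q ∈ {2, 3, 7} of φ(49): g is a generator iff g^(42/q) ≢ 1 for every such q.
g = 2: 2^21 ≡ 1 — hits 1, so not a primitive root.
g = 3: 3^21 ≡ 48; 3^14 ≡ 30; 3^6 ≡ 43 — none is 1, so 3 is a primitive root.
Hence the least primitive root of 49 is 3.

3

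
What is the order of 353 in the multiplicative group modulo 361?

57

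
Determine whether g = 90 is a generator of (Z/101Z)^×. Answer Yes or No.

Yes

φ(101) = 101 − 1 = 100 = 2^2 · 5^2.
It suffices to check that the order of 90 is not a proper divisor of 100: compute 90^(100/q) for q ∈ {2, 5}.
90^50 ≡ 100 (mod 101)  [q = 2: ≢ 1 ✓]
90^20 ≡ 87 (mod 101)  [q = 5: ≢ 1 ✓]
All checks pass, so 90 has order 100 and is a primitive root modulo 101.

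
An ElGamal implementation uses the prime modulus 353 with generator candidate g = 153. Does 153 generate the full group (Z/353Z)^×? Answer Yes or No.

φ(353) = 353 − 1 = 352 = 2^5 · 11.
Test 153^(352/q) mod 353 for each prime factor q of 352:
153^176 ≡ 1 (mod 353)  [q = 2: ≡ 1 ✗]
153^32 ≡ 58 (mod 353)  [q = 11: ≢ 1 ✓]
The check at q = 2 fails, so 153 generates a proper subgroup.

No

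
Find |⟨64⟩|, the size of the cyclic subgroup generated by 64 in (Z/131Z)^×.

65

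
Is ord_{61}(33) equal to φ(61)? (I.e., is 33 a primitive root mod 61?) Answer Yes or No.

No

φ(61) = 61 − 1 = 60 = 2^2 · 3 · 5.
Test 33^(60/q) mod 61 for each prime factor q of 60:
33^30 ≡ 60 (mod 61)  [q = 2: ≢ 1 ✓]
33^20 ≡ 1 (mod 61)  [q = 3: ≡ 1 ✗]
33^12 ≡ 9 (mod 61)  [q = 5: ≢ 1 ✓]
The check at q = 3 fails, so 33 generates a proper subgroup.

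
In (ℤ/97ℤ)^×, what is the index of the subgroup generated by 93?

4

The order of 93 must divide φ(97) = 97 − 1 = 96 = 2^5 · 3.
Divisors of 96: 1, 2, 3, 4, 6, 8, 12, 16, 24, 32, 48, 96.
Check 93^d mod 97 for each divisor in increasing order:
93^1 ≡ 93 (mod 97)
93^2 ≡ 16 (mod 97)
93^3 ≡ 33 (mod 97)
93^4 ≡ 62 (mod 97)
93^6 ≡ 22 (mod 97)
93^8 ≡ 61 (mod 97)
93^12 ≡ 96 (mod 97)
93^16 ≡ 35 (mod 97)
93^24 ≡ 1 (mod 97) ✓
The order of 93 is 24, so the subgroup it generates has 24 elements.
[(Z/97Z)^× : ⟨93⟩] = 96/24 = 4.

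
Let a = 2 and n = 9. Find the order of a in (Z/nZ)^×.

6

The order of 2 must divide φ(9) = φ(3^2) = 3·(3−1) = 6 = 2 · 3.
Divisors of 6: 1, 2, 3, 6.
Check 2^d mod 9 for each divisor in increasing order:
2^1 ≡ 2
2^2 ≡ 4
2^3 ≡ 8
2^6 ≡ 1
Hence ord(2) = 6.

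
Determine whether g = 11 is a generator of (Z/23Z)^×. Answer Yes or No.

φ(23) = 23 − 1 = 22 = 2 · 11.
It suffices to check that the order of 11 is not a proper divisor of 22: compute 11^(22/q) for q ∈ {2, 11}.
11^11 ≡ 22 (mod 23)  [q = 2: ≢ 1 ✓]
11^2 ≡ 6 (mod 23)  [q = 11: ≢ 1 ✓]
Every test exponent gives a nontrivial residue, hence 11 generates the full group.

Yes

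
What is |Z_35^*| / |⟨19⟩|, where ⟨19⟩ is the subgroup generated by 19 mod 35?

ord(19) | φ(35) = φ(5·7) = (5−1)·(7−1) = 4·6 = 24 = 2^3 · 3.
Divisors of 24: 1, 2, 3, 4, 6, 8, 12, 24.
Evaluate successive powers at the divisors of 24:
19^1 ≡ 19
19^2 ≡ 11
19^3 ≡ 34
19^4 ≡ 16
19^6 ≡ 1
The order of 19 is 6, so the subgroup it generates has 6 elements.
Index = |(Z/35Z)^×| / |⟨19⟩| = 24 / 6 = 4.

4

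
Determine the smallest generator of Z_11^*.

φ(11) = 11 − 1 = 10 = 2 · 5.
g is a primitive root iff g^(10/q) ≢ 1 (mod 11) for each prime q ∈ {2, 5}.
g = 2: 2^5 ≡ 10; 2^2 ≡ 4 — none is 1, so 2 is a primitive root.
So 2 is the smallest generator of (Z/11Z)^×.

2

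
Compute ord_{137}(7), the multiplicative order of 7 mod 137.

68

By Lagrange's theorem, ord_137(7) divides φ(137) = 137 − 1 = 136 = 2^3 · 17.
Divisors of 136: 1, 2, 4, 8, 17, 34, 68, 136.
Test each divisor d:
7^1 ≡ 7 (mod 137)
7^2 ≡ 49 (mod 137)
7^4 ≡ 72 (mod 137)
7^8 ≡ 115 (mod 137)
7^17 ≡ 100 (mod 137)
7^34 ≡ 136 (mod 137)
7^68 ≡ 1 (mod 137) ✓
The smallest such exponent is 68, so the order of 7 is 68.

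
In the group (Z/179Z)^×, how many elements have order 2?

1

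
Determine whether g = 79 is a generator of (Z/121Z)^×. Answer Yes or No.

Yes

φ(121) = φ(11^2) = 11·(11−1) = 110 = 2 · 5 · 11.
An element g generates (Z/121Z)^× iff g^(110/q) ≢ 1 (mod 121) for each prime q ∈ {2, 5, 11}.
79^55 ≡ 120 (mod 121)  [q = 2: ≢ 1 ✓]
79^22 ≡ 81 (mod 121)  [q = 5: ≢ 1 ✓]
79^10 ≡ 78 (mod 121)  [q = 11: ≢ 1 ✓]
None equal 1, so ord_121(79) = 110: 79 is a primitive root.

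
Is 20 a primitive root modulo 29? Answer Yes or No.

No

φ(29) = 29 − 1 = 28 = 2^2 · 7.
20 is a primitive root mod 29 iff 20^(φ(29)/q) ≢ 1 for every prime q | φ(29), i.e. q ∈ {2, 7}.
20^14 ≡ 1 (mod 29)  [q = 2: ≡ 1 ✗]
20^4 ≡ 7 (mod 29)  [q = 7: ≢ 1 ✓]
Since 20^14 ≡ 1, the order of 20 divides 14 < 28, so 20 is not a primitive root.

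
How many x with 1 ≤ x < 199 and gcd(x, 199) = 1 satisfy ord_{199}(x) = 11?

10

φ(199) = 199 − 1 = 198 = 2 · 3^2 · 11.
Since (Z/199Z)^× is cyclic of order 198, the number of elements of order d is φ(d) when d | 198 and 0 otherwise.
11 | 198, and φ(11) = 11 − 1 = 10.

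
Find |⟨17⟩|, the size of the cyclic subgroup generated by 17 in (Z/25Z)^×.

ord(17) | φ(25) = φ(5^2) = 5·(5−1) = 20 = 2^2 · 5.
Divisors of 20: 1, 2, 4, 5, 10, 20.
Test each divisor d:
17^1 ≡ 17
17^2 ≡ 14
17^4 ≡ 21
17^5 ≡ 7
17^10 ≡ 24
17^20 ≡ 1
So ord_25(17) = 20.

20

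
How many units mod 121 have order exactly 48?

0

φ(121) = φ(11^2) = 11·(11−1) = 110 = 2 · 5 · 11.
Since (Z/121Z)^× is cyclic of order 110, the number of elements of order d is φ(d) when d | 110 and 0 otherwise.
Here 110 is not a multiple of 48, so there are no elements of order 48.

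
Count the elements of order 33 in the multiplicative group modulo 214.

0

φ(214) = φ(2)·φ(107) = 1·106 = 106 = 2 · 53.
In a cyclic group of order 106, there are φ(d) elements of order d for each divisor d of 106, and zero for non-divisors.
Since 33 ∤ 106, the count is 0.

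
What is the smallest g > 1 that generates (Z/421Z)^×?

φ(421) = 421 − 1 = 420 = 2^2 · 3 · 5 · 7.
g is a primitive root iff g^(420/q) ≢ 1 (mod 421) for each prime q ∈ {2, 3, 5, 7}.
g = 2: 2^210 ≡ 420; 2^140 ≡ 400; 2^84 ≡ 279; 2^60 ≡ 370 — none is 1, so 2 is a primitive root.
Hence the least primitive root of 421 is 2.

2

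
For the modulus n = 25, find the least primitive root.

2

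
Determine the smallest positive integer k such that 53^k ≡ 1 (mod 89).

The order of 53 must divide φ(89) = 89 − 1 = 88 = 2^3 · 11.
Divisors of 88: 1, 2, 4, 8, 11, 22, 44, 88.
Compute 53^d (mod 89) for the divisors d until we hit 1:
53^1 ≡ 53 (mod 89)
53^2 ≡ 50 (mod 89)
53^4 ≡ 8 (mod 89)
53^8 ≡ 64 (mod 89)
53^11 ≡ 55 (mod 89)
53^22 ≡ 88 (mod 89)
53^44 ≡ 1 (mod 89) ✓
Hence ord(53) = 44.

44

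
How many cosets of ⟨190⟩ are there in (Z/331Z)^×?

The order of 190 must divide φ(331) = 331 − 1 = 330 = 2 · 3 · 5 · 11.
Divisors of 330: 1, 2, 3, 5, 6, 10, 11, 15, 22, 30, 33, 55, 66, 110, 165, 330.
Evaluate successive powers at the divisors of 330:
190^1 ≡ 190 (mod 331)
190^2 ≡ 21 (mod 331)
190^3 ≡ 18 (mod 331)
190^5 ≡ 47 (mod 331)
190^6 ≡ 324 (mod 331)
190^10 ≡ 223 (mod 331)
190^11 ≡ 2 (mod 331)
190^15 ≡ 220 (mod 331)
190^22 ≡ 4 (mod 331)
190^30 ≡ 74 (mod 331)
190^33 ≡ 8 (mod 331)
190^55 ≡ 32 (mod 331)
190^66 ≡ 64 (mod 331)
190^110 ≡ 31 (mod 331)
190^165 ≡ 330 (mod 331)
190^330 ≡ 1 (mod 331) ✓
The order of 190 is 330, so the subgroup it generates has 330 elements.
The index is φ(331) / ord(190) = 330 / 330 = 1.

1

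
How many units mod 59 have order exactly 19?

φ(59) = 59 − 1 = 58 = 2 · 29.
(Z/59Z)^× is cyclic (|G| = 58); a cyclic group of order m has exactly φ(d) elements of each order d | m, and none otherwise.
19 does not divide 58, so no element of (Z/59Z)^× has order 19.

0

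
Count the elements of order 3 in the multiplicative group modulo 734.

2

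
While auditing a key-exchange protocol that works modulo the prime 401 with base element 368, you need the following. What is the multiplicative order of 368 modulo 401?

By Lagrange's theorem, ord_401(368) divides φ(401) = 401 − 1 = 400 = 2^4 · 5^2.
Divisors of 400: 1, 2, 4, 5, 8, 10, 16, 20, 25, 40, 50, 80, 100, 200, 400.
Evaluate successive powers at the divisors of 400:
368^1 ≡ 368 (mod 401)
368^2 ≡ 287 (mod 401)
368^4 ≡ 164 (mod 401)
368^5 ≡ 202 (mod 401)
368^8 ≡ 29 (mod 401)
368^10 ≡ 303 (mod 401)
368^16 ≡ 39 (mod 401)
368^20 ≡ 381 (mod 401)
368^25 ≡ 371 (mod 401)
368^40 ≡ 400 (mod 401)
368^50 ≡ 98 (mod 401)
368^80 ≡ 1 (mod 401) ✓
Therefore the multiplicative order of 368 modulo 401 is 80.

80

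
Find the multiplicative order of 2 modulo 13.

12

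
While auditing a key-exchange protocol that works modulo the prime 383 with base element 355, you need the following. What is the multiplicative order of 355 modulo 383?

382

ord(355) | φ(383) = 383 − 1 = 382 = 2 · 191.
Divisors of 382: 1, 2, 191, 382.
Evaluate successive powers at the divisors of 382:
355^1 ≡ 355
355^2 ≡ 18
355^191 ≡ 382
355^382 ≡ 1
So ord_383(355) = 382.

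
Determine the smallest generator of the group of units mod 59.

2

φ(59) = 59 − 1 = 58 = 2 · 29.
Test candidates g = 2, 3, … against the prime factors q ∈ {2, 29} of φ(59): g is a generator iff g^(58/q) ≢ 1 for every such q.
g = 2: 2^29 ≡ 58; 2^2 ≡ 4 — none is 1, so 2 is a primitive root.
The smallest primitive root modulo 59 is 2.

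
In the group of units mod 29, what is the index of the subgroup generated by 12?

The order of 12 must divide φ(29) = 29 − 1 = 28 = 2^2 · 7.
Divisors of 28: 1, 2, 4, 7, 14, 28.
Test each divisor d:
12^1 ≡ 12 (mod 29)
12^2 ≡ 28 (mod 29)
12^4 ≡ 1 (mod 29) ✓
So ord_29(12) = 4, hence |⟨12⟩| = 4.
[(Z/29Z)^× : ⟨12⟩] = 28/4 = 7.

7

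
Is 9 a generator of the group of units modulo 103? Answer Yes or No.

No

φ(103) = 103 − 1 = 102 = 2 · 3 · 17.
9 is a primitive root mod 103 iff 9^(φ(103)/q) ≢ 1 for every prime q | φ(103), i.e. q ∈ {2, 3, 17}.
9^51 ≡ 1 (mod 103)  [q = 2: ≡ 1 ✗]
9^34 ≡ 1 (mod 103)  [q = 3: ≡ 1 ✗]
9^6 ≡ 64 (mod 103)  [q = 17: ≢ 1 ✓]
The check at q = 2 fails, so 9 generates a proper subgroup.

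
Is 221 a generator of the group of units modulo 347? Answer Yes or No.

Yes

φ(347) = 347 − 1 = 346 = 2 · 173.
It suffices to check that the order of 221 is not a proper divisor of 346: compute 221^(346/q) for q ∈ {2, 173}.
221^173 ≡ 346 (mod 347)  [q = 2: ≢ 1 ✓]
221^2 ≡ 261 (mod 347)  [q = 173: ≢ 1 ✓]
All checks pass, so 221 has order 346 and is a primitive root modulo 347.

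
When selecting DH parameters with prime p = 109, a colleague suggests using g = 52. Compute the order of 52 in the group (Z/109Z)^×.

108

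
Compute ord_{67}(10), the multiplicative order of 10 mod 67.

33

By Lagrange's theorem, ord_67(10) divides φ(67) = 67 − 1 = 66 = 2 · 3 · 11.
Divisors of 66: 1, 2, 3, 6, 11, 22, 33, 66.
Check 10^d mod 67 for each divisor in increasing order:
10^1 ≡ 10 (mod 67)
10^2 ≡ 33 (mod 67)
10^3 ≡ 62 (mod 67)
10^6 ≡ 25 (mod 67)
10^11 ≡ 29 (mod 67)
10^22 ≡ 37 (mod 67)
10^33 ≡ 1 (mod 67) ✓
Therefore the multiplicative order of 10 modulo 67 is 33.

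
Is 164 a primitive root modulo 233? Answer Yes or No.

φ(233) = 233 − 1 = 232 = 2^3 · 29.
Test 164^(232/q) mod 233 for each prime factor q of 232:
164^116 ≡ 232 (mod 233)  [q = 2: ≢ 1 ✓]
164^8 ≡ 38 (mod 233)  [q = 29: ≢ 1 ✓]
Every test exponent gives a nontrivial residue, hence 164 generates the full group.

Yes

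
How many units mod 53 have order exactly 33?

φ(53) = 53 − 1 = 52 = 2^2 · 13.
In a cyclic group of order 52, there are φ(d) elements of order d for each divisor d of 52, and zero for non-divisors.
Since 33 ∤ 52, the count is 0.

0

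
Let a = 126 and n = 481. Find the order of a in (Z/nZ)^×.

By Lagrange's theorem, ord_481(126) divides φ(481) = φ(13·37) = (13−1)·(37−1) = 12·36 = 432 = 2^4 · 3^3.
Divisors of 432: 1, 2, 3, 4, 6, 8, 9, 12, 16, 18, 24, 27, 36, 48, 54, 72, 108, 144, 216, 432.
Test each divisor d:
126^1 ≡ 126
126^2 ≡ 3
126^3 ≡ 378
126^4 ≡ 9
126^6 ≡ 27
126^8 ≡ 81
126^9 ≡ 105
126^12 ≡ 248
126^16 ≡ 308
126^18 ≡ 443
126^24 ≡ 417
126^27 ≡ 339
126^36 ≡ 1
Therefore the multiplicative order of 126 modulo 481 is 36.

36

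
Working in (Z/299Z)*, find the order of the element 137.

12

The order of 137 must divide φ(299) = φ(13·23) = (13−1)·(23−1) = 12·22 = 264 = 2^3 · 3 · 11.
Divisors of 264: 1, 2, 3, 4, 6, 8, 11, 12, 22, 24, 33, 44, 66, 88, 132, 264.
Check 137^d mod 299 for each divisor in increasing order:
137^1 ≡ 137 (mod 299)
137^2 ≡ 231 (mod 299)
137^3 ≡ 252 (mod 299)
137^4 ≡ 139 (mod 299)
137^6 ≡ 116 (mod 299)
137^8 ≡ 185 (mod 299)
137^11 ≡ 275 (mod 299)
137^12 ≡ 1 (mod 299) ✓
Hence ord(137) = 12.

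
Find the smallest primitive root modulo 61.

φ(61) = 61 − 1 = 60 = 2^2 · 3 · 5.
g is a primitive root iff g^(60/q) ≢ 1 (mod 61) for each prime q ∈ {2, 3, 5}.
g = 2: 2^30 ≡ 60; 2^20 ≡ 47; 2^12 ≡ 9 — none is 1, so 2 is a primitive root.
The smallest primitive root modulo 61 is 2.

2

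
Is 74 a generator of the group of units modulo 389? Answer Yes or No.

No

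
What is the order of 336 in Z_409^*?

Since 336 ∈ (Z/409Z)^×, its order divides φ(409) = 409 − 1 = 408 = 2^3 · 3 · 17.
Divisors of 408: 1, 2, 3, 4, 6, 8, 12, 17, 24, 34, 51, 68, 102, 136, 204, 408.
Evaluate successive powers at the divisors of 408:
336^1 ≡ 336
336^2 ≡ 12
336^3 ≡ 351
336^4 ≡ 144
336^6 ≡ 92
336^8 ≡ 286
336^12 ≡ 284
336^17 ≡ 292
336^24 ≡ 83
336^34 ≡ 192
336^51 ≡ 31
336^68 ≡ 54
336^102 ≡ 143
336^136 ≡ 53
336^204 ≡ 408
336^408 ≡ 1
Therefore the multiplicative order of 336 modulo 409 is 408.

408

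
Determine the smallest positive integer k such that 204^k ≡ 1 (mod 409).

Since 204 ∈ (Z/409Z)^×, its order divides φ(409) = 409 − 1 = 408 = 2^3 · 3 · 17.
Divisors of 408: 1, 2, 3, 4, 6, 8, 12, 17, 24, 34, 51, 68, 102, 136, 204, 408.
Evaluate successive powers at the divisors of 408:
204^1 ≡ 204 (mod 409)
204^2 ≡ 307 (mod 409)
204^3 ≡ 51 (mod 409)
204^4 ≡ 179 (mod 409)
204^6 ≡ 147 (mod 409)
204^8 ≡ 139 (mod 409)
204^12 ≡ 341 (mod 409)
204^17 ≡ 360 (mod 409)
204^24 ≡ 125 (mod 409)
204^34 ≡ 356 (mod 409)
204^51 ≡ 143 (mod 409)
204^68 ≡ 355 (mod 409)
204^102 ≡ 408 (mod 409)
204^136 ≡ 53 (mod 409)
204^204 ≡ 1 (mod 409) ✓
Therefore the multiplicative order of 204 modulo 409 is 204.

204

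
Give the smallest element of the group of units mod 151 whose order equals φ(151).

φ(151) = 151 − 1 = 150 = 2 · 3 · 5^2.
g is a primitive root iff g^(150/q) ≢ 1 (mod 151) for each prime q ∈ {2, 3, 5}.
g = 2: 2^75 ≡ 1 — hits 1, so not a primitive root.
g = 3: 3^75 ≡ 150; 3^50 ≡ 1 — hits 1, so not a primitive root.
g = 4: 4^75 ≡ 1 — hits 1, so not a primitive root.
g = 5: 5^75 ≡ 1 — hits 1, so not a primitive root.
g = 6: 6^75 ≡ 150; 6^50 ≡ 32; 6^30 ≡ 59 — none is 1, so 6 is a primitive root.
So 6 is the smallest generator of (Z/151Z)^×.

6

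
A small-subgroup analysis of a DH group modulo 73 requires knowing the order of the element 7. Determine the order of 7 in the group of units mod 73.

24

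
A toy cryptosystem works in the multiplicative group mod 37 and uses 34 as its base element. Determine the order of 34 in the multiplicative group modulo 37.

9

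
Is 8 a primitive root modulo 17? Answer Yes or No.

No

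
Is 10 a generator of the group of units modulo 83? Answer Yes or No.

No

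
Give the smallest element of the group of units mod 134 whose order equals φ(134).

7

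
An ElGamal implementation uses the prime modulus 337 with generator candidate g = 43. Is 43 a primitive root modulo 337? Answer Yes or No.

φ(337) = 337 − 1 = 336 = 2^4 · 3 · 7.
43 is a primitive root mod 337 iff 43^(φ(337)/q) ≢ 1 for every prime q | φ(337), i.e. q ∈ {2, 3, 7}.
43^168 ≡ 1 (mod 337)  [q = 2: ≡ 1 ✗]
43^112 ≡ 1 (mod 337)  [q = 3: ≡ 1 ✗]
43^48 ≡ 175 (mod 337)  [q = 7: ≢ 1 ✓]
Since 43^168 ≡ 1, the order of 43 divides 168 < 336, so 43 is not a primitive root.

No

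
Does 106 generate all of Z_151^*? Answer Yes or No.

Yes

φ(151) = 151 − 1 = 150 = 2 · 3 · 5^2.
An element g generates (Z/151Z)^× iff g^(150/q) ≢ 1 (mod 151) for each prime q ∈ {2, 3, 5}.
106^75 ≡ 150 (mod 151)  [q = 2: ≢ 1 ✓]
106^50 ≡ 32 (mod 151)  [q = 3: ≢ 1 ✓]
106^30 ≡ 64 (mod 151)  [q = 5: ≢ 1 ✓]
All checks pass, so 106 has order 150 and is a primitive root modulo 151.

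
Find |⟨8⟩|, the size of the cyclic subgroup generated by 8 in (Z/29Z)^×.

The order of 8 must divide φ(29) = 29 − 1 = 28 = 2^2 · 7.
Divisors of 28: 1, 2, 4, 7, 14, 28.
Evaluate successive powers at the divisors of 28:
8^1 ≡ 8 (mod 29)
8^2 ≡ 6 (mod 29)
8^4 ≡ 7 (mod 29)
8^7 ≡ 17 (mod 29)
8^14 ≡ 28 (mod 29)
8^28 ≡ 1 (mod 29) ✓
Therefore the multiplicative order of 8 modulo 29 is 28.

28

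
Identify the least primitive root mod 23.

5

φ(23) = 23 − 1 = 22 = 2 · 11.
Test candidates g = 2, 3, … against the prime factors q ∈ {2, 11} of φ(23): g is a generator iff g^(22/q) ≢ 1 for every such q.
g = 2: 2^11 ≡ 1 — hits 1, so not a primitive root.
g = 3: 3^11 ≡ 1 — hits 1, so not a primitive root.
g = 4: 4^11 ≡ 1 — hits 1, so not a primitive root.
g = 5: 5^11 ≡ 22; 5^2 ≡ 2 — none is 1, so 5 is a primitive root.
Hence the least primitive root of 23 is 5.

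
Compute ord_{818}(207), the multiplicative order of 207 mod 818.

204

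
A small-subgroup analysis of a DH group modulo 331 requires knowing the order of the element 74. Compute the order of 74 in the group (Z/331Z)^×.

11

By Lagrange's theorem, ord_331(74) divides φ(331) = 331 − 1 = 330 = 2 · 3 · 5 · 11.
Divisors of 330: 1, 2, 3, 5, 6, 10, 11, 15, 22, 30, 33, 55, 66, 110, 165, 330.
Test each divisor d:
74^1 ≡ 74 (mod 331)
74^2 ≡ 180 (mod 331)
74^3 ≡ 80 (mod 331)
74^5 ≡ 167 (mod 331)
74^6 ≡ 111 (mod 331)
74^10 ≡ 85 (mod 331)
74^11 ≡ 1 (mod 331) ✓
The smallest such exponent is 11, so the order of 74 is 11.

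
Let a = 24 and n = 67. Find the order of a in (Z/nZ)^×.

11

By Lagrange's theorem, ord_67(24) divides φ(67) = 67 − 1 = 66 = 2 · 3 · 11.
Divisors of 66: 1, 2, 3, 6, 11, 22, 33, 66.
Evaluate successive powers at the divisors of 66:
24^1 ≡ 24 (mod 67)
24^2 ≡ 40 (mod 67)
24^3 ≡ 22 (mod 67)
24^6 ≡ 15 (mod 67)
24^11 ≡ 1 (mod 67) ✓
Hence ord(24) = 11.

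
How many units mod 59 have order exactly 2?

φ(59) = 59 − 1 = 58 = 2 · 29.
Since (Z/59Z)^× is cyclic of order 58, the number of elements of order d is φ(d) when d | 58 and 0 otherwise.
2 | 58, and φ(2) = 2 − 1 = 1.

1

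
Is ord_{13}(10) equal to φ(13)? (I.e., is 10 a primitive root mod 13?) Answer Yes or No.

φ(13) = 13 − 1 = 12 = 2^2 · 3.
Test 10^(12/q) mod 13 for each prime factor q of 12:
10^6 ≡ 1 (mod 13)  [q = 2: ≡ 1 ✗]
10^4 ≡ 3 (mod 13)  [q = 3: ≢ 1 ✓]
The check at q = 2 fails, so 10 generates a proper subgroup.

No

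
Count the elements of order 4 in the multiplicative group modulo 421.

2

φ(421) = 421 − 1 = 420 = 2^2 · 3 · 5 · 7.
In a cyclic group of order 420, there are φ(d) elements of order d for each divisor d of 420, and zero for non-divisors.
4 = 2^2 divides 420, and φ(4) = 2.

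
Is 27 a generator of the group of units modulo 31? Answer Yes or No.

No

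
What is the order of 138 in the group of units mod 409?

204

Since 138 ∈ (Z/409Z)^×, its order divides φ(409) = 409 − 1 = 408 = 2^3 · 3 · 17.
Divisors of 408: 1, 2, 3, 4, 6, 8, 12, 17, 24, 34, 51, 68, 102, 136, 204, 408.
Evaluate successive powers at the divisors of 408:
138^1 ≡ 138
138^2 ≡ 230
138^3 ≡ 247
138^4 ≡ 139
138^6 ≡ 68
138^8 ≡ 98
138^12 ≡ 125
138^17 ≡ 192
138^24 ≡ 83
138^34 ≡ 54
138^51 ≡ 143
138^68 ≡ 53
138^102 ≡ 408
138^136 ≡ 355
138^204 ≡ 1
Hence ord(138) = 204.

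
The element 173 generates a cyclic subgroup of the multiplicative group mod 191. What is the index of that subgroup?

1

The order of 173 must divide φ(191) = 191 − 1 = 190 = 2 · 5 · 19.
Divisors of 190: 1, 2, 5, 10, 19, 38, 95, 190.
Evaluate successive powers at the divisors of 190:
173^1 ≡ 173 (mod 191)
173^2 ≡ 133 (mod 191)
173^5 ≡ 186 (mod 191)
173^10 ≡ 25 (mod 191)
173^19 ≡ 82 (mod 191)
173^38 ≡ 39 (mod 191)
173^95 ≡ 190 (mod 191)
173^190 ≡ 1 (mod 191) ✓
The order of 173 is 190, so the subgroup it generates has 190 elements.
The index is φ(191) / ord(173) = 190 / 190 = 1.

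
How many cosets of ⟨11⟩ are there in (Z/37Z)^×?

6

ord(11) | φ(37) = 37 − 1 = 36 = 2^2 · 3^2.
Divisors of 36: 1, 2, 3, 4, 6, 9, 12, 18, 36.
Evaluate successive powers at the divisors of 36:
11^1 ≡ 11 (mod 37)
11^2 ≡ 10 (mod 37)
11^3 ≡ 36 (mod 37)
11^4 ≡ 26 (mod 37)
11^6 ≡ 1 (mod 37) ✓
So ord_37(11) = 6, hence |⟨11⟩| = 6.
Index = |(Z/37Z)^×| / |⟨11⟩| = 36 / 6 = 6.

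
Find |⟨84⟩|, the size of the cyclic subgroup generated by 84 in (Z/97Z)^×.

96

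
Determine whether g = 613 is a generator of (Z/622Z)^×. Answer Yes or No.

Yes

φ(622) = φ(2)·φ(311) = 1·310 = 310 = 2 · 5 · 31.
It suffices to check that the order of 613 is not a proper divisor of 310: compute 613^(310/q) for q ∈ {2, 5, 31}.
613^155 ≡ 621 (mod 622)  [q = 2: ≢ 1 ✓]
613^62 ≡ 317 (mod 622)  [q = 5: ≢ 1 ✓]
613^10 ≡ 437 (mod 622)  [q = 31: ≢ 1 ✓]
All checks pass, so 613 has order 310 and is a primitive root modulo 622.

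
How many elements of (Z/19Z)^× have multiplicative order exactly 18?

φ(19) = 19 − 1 = 18 = 2 · 3^2.
In a cyclic group of order 18, there are φ(d) elements of order d for each divisor d of 18, and zero for non-divisors.
18 = 2 · 3^2 divides 18, and φ(18) = 6.

6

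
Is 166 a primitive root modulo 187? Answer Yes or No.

No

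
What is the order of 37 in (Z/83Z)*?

41

ord(37) | φ(83) = 83 − 1 = 82 = 2 · 41.
Divisors of 82: 1, 2, 41, 82.
Compute 37^d (mod 83) for the divisors d until we hit 1:
37^1 ≡ 37
37^2 ≡ 41
37^41 ≡ 1
So ord_83(37) = 41.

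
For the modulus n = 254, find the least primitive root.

φ(254) = φ(2)·φ(127) = 1·126 = 126 = 2 · 3^2 · 7.
g is a primitive root iff g^(126/q) ≢ 1 (mod 254) for each prime q ∈ {2, 3, 7}.
g = 2: gcd(2, 254) = 2 > 1, not a unit — skip.
g = 3: 3^63 ≡ 253; 3^42 ≡ 107; 3^18 ≡ 131 — none is 1, so 3 is a primitive root.
So 3 is the smallest generator of (Z/254Z)^×.

3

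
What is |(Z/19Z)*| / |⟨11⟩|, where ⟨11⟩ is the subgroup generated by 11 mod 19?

Since 11 ∈ (Z/19Z)^×, its order divides φ(19) = 19 − 1 = 18 = 2 · 3^2.
Divisors of 18: 1, 2, 3, 6, 9, 18.
Evaluate successive powers at the divisors of 18:
11^1 ≡ 11
11^2 ≡ 7
11^3 ≡ 1
Thus |⟨11⟩| = ord(11) = 3.
The index is φ(19) / ord(11) = 18 / 3 = 6.

6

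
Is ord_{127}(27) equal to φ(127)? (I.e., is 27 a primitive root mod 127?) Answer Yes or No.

No

φ(127) = 127 − 1 = 126 = 2 · 3^2 · 7.
27 is a primitive root mod 127 iff 27^(φ(127)/q) ≢ 1 for every prime q | φ(127), i.e. q ∈ {2, 3, 7}.
27^63 ≡ 126 (mod 127)  [q = 2: ≢ 1 ✓]
27^42 ≡ 1 (mod 127)  [q = 3: ≡ 1 ✗]
27^18 ≡ 64 (mod 127)  [q = 7: ≢ 1 ✓]
27^42 ≡ 1 shows ord(27) | 42, strictly less than φ(127); not a primitive root.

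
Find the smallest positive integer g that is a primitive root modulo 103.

5

φ(103) = 103 − 1 = 102 = 2 · 3 · 17.
g is a primitive root iff g^(102/q) ≢ 1 (mod 103) for each prime q ∈ {2, 3, 17}.
g = 2: 2^51 ≡ 1 — hits 1, so not a primitive root.
g = 3: 3^51 ≡ 102; 3^34 ≡ 1 — hits 1, so not a primitive root.
g = 4: 4^51 ≡ 1 — hits 1, so not a primitive root.
g = 5: 5^51 ≡ 102; 5^34 ≡ 56; 5^6 ≡ 72 — none is 1, so 5 is a primitive root.
So 5 is the smallest generator of (Z/103Z)^×.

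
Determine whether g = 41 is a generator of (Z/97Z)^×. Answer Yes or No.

φ(97) = 97 − 1 = 96 = 2^5 · 3.
An element g generates (Z/97Z)^× iff g^(96/q) ≢ 1 (mod 97) for each prime q ∈ {2, 3}.
41^48 ≡ 96 (mod 97)  [q = 2: ≢ 1 ✓]
41^32 ≡ 35 (mod 97)  [q = 3: ≢ 1 ✓]
Every test exponent gives a nontrivial residue, hence 41 generates the full group.

Yes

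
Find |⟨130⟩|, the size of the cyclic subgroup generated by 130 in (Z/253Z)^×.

110

Since 130 ∈ (Z/253Z)^×, its order divides φ(253) = φ(11·23) = (11−1)·(23−1) = 10·22 = 220 = 2^2 · 5 · 11.
Divisors of 220: 1, 2, 4, 5, 10, 11, 20, 22, 44, 55, 110, 220.
Compute 130^d (mod 253) for the divisors d until we hit 1:
130^1 ≡ 130
130^2 ≡ 202
130^4 ≡ 71
130^5 ≡ 122
130^10 ≡ 210
130^11 ≡ 229
130^20 ≡ 78
130^22 ≡ 70
130^44 ≡ 93
130^55 ≡ 45
130^110 ≡ 1
Hence ord(130) = 110.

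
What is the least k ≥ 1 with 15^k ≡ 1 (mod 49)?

7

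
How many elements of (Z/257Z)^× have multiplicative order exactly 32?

16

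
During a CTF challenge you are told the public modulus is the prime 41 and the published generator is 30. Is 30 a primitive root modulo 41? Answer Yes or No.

Yes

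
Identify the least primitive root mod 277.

5

φ(277) = 277 − 1 = 276 = 2^2 · 3 · 23.
g is a primitive root iff g^(276/q) ≢ 1 (mod 277) for each prime q ∈ {2, 3, 23}.
g = 2: 2^138 ≡ 276; 2^92 ≡ 1 — hits 1, so not a primitive root.
g = 3: 3^138 ≡ 1 — hits 1, so not a primitive root.
g = 4: 4^138 ≡ 1 — hits 1, so not a primitive root.
g = 5: 5^138 ≡ 276; 5^92 ≡ 116; 5^12 ≡ 27 — none is 1, so 5 is a primitive root.
So 5 is the smallest generator of (Z/277Z)^×.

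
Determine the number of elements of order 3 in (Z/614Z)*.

2

φ(614) = φ(2)·φ(307) = 1·306 = 306 = 2 · 3^2 · 17.
(Z/614Z)^× is cyclic (|G| = 306); a cyclic group of order m has exactly φ(d) elements of each order d | m, and none otherwise.
3 | 306, and φ(3) = 3 − 1 = 2.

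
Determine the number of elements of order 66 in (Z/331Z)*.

φ(331) = 331 − 1 = 330 = 2 · 3 · 5 · 11.
(Z/331Z)^× is cyclic (|G| = 330); a cyclic group of order m has exactly φ(d) elements of each order d | m, and none otherwise.
66 = 2 · 3 · 11 divides 330, and φ(66) = 20.

20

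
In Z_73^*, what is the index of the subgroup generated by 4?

8

ord(4) | φ(73) = 73 − 1 = 72 = 2^3 · 3^2.
Divisors of 72: 1, 2, 3, 4, 6, 8, 9, 12, 18, 24, 36, 72.
Compute 4^d (mod 73) for the divisors d until we hit 1:
4^1 ≡ 4 (mod 73)
4^2 ≡ 16 (mod 73)
4^3 ≡ 64 (mod 73)
4^4 ≡ 37 (mod 73)
4^6 ≡ 8 (mod 73)
4^8 ≡ 55 (mod 73)
4^9 ≡ 1 (mod 73) ✓
So ord_73(4) = 9, hence |⟨4⟩| = 9.
Index = |(Z/73Z)^×| / |⟨4⟩| = 72 / 9 = 8.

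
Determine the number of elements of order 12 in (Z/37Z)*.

4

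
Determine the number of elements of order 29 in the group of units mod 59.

28

φ(59) = 59 − 1 = 58 = 2 · 29.
In a cyclic group of order 58, there are φ(d) elements of order d for each divisor d of 58, and zero for non-divisors.
29 | 58, and φ(29) = 29 − 1 = 28.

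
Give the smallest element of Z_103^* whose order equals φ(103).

φ(103) = 103 − 1 = 102 = 2 · 3 · 17.
g is a primitive root iff g^(102/q) ≢ 1 (mod 103) for each prime q ∈ {2, 3, 17}.
g = 2: 2^51 ≡ 1 — hits 1, so not a primitive root.
g = 3: 3^51 ≡ 102; 3^34 ≡ 1 — hits 1, so not a primitive root.
g = 4: 4^51 ≡ 1 — hits 1, so not a primitive root.
g = 5: 5^51 ≡ 102; 5^34 ≡ 56; 5^6 ≡ 72 — none is 1, so 5 is a primitive root.
Hence the least primitive root of 103 is 5.

5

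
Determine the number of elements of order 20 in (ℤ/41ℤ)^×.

8

φ(41) = 41 − 1 = 40 = 2^3 · 5.
In a cyclic group of order 40, there are φ(d) elements of order d for each divisor d of 40, and zero for non-divisors.
20 = 2^2 · 5 divides 40, and φ(20) = 8.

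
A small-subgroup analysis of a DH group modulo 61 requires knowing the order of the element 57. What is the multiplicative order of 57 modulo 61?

15

Since 57 ∈ (Z/61Z)^×, its order divides φ(61) = 61 − 1 = 60 = 2^2 · 3 · 5.
Divisors of 60: 1, 2, 3, 4, 5, 6, 10, 12, 15, 20, 30, 60.
Test each divisor d:
57^1 ≡ 57 (mod 61)
57^2 ≡ 16 (mod 61)
57^3 ≡ 58 (mod 61)
57^4 ≡ 12 (mod 61)
57^5 ≡ 13 (mod 61)
57^6 ≡ 9 (mod 61)
57^10 ≡ 47 (mod 61)
57^12 ≡ 20 (mod 61)
57^15 ≡ 1 (mod 61) ✓
So ord_61(57) = 15.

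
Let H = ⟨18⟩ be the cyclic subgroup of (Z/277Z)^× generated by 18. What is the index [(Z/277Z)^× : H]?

1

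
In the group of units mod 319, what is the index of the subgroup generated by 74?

4

Since 74 ∈ (Z/319Z)^×, its order divides φ(319) = φ(11·29) = (11−1)·(29−1) = 10·28 = 280 = 2^3 · 5 · 7.
Divisors of 280: 1, 2, 4, 5, 7, 8, 10, 14, 20, 28, 35, 40, 56, 70, 140, 280.
Evaluate successive powers at the divisors of 280:
74^1 ≡ 74 (mod 319)
74^2 ≡ 53 (mod 319)
74^4 ≡ 257 (mod 319)
74^5 ≡ 197 (mod 319)
74^7 ≡ 233 (mod 319)
74^8 ≡ 16 (mod 319)
74^10 ≡ 210 (mod 319)
74^14 ≡ 59 (mod 319)
74^20 ≡ 78 (mod 319)
74^28 ≡ 291 (mod 319)
74^35 ≡ 175 (mod 319)
74^40 ≡ 23 (mod 319)
74^56 ≡ 146 (mod 319)
74^70 ≡ 1 (mod 319) ✓
So ord_319(74) = 70, hence |⟨74⟩| = 70.
The index is φ(319) / ord(74) = 280 / 70 = 4.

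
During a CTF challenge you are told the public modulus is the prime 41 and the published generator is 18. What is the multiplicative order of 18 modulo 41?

5

Since 18 ∈ (Z/41Z)^×, its order divides φ(41) = 41 − 1 = 40 = 2^3 · 5.
Divisors of 40: 1, 2, 4, 5, 8, 10, 20, 40.
Evaluate successive powers at the divisors of 40:
18^1 ≡ 18 (mod 41)
18^2 ≡ 37 (mod 41)
18^4 ≡ 16 (mod 41)
18^5 ≡ 1 (mod 41) ✓
So ord_41(18) = 5.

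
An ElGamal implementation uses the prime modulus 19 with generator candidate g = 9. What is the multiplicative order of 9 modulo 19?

By Lagrange's theorem, ord_19(9) divides φ(19) = 19 − 1 = 18 = 2 · 3^2.
Divisors of 18: 1, 2, 3, 6, 9, 18.
Compute 9^d (mod 19) for the divisors d until we hit 1:
9^1 ≡ 9 (mod 19)
9^2 ≡ 5 (mod 19)
9^3 ≡ 7 (mod 19)
9^6 ≡ 11 (mod 19)
9^9 ≡ 1 (mod 19) ✓
So ord_19(9) = 9.

9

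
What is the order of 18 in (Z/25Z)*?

4

Since 18 ∈ (Z/25Z)^×, its order divides φ(25) = φ(5^2) = 5·(5−1) = 20 = 2^2 · 5.
Divisors of 20: 1, 2, 4, 5, 10, 20.
Check 18^d mod 25 for each divisor in increasing order:
18^1 ≡ 18 (mod 25)
18^2 ≡ 24 (mod 25)
18^4 ≡ 1 (mod 25) ✓
So ord_25(18) = 4.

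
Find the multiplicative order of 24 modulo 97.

Since 24 ∈ (Z/97Z)^×, its order divides φ(97) = 97 − 1 = 96 = 2^5 · 3.
Divisors of 96: 1, 2, 3, 4, 6, 8, 12, 16, 24, 32, 48, 96.
Check 24^d mod 97 for each divisor in increasing order:
24^1 ≡ 24
24^2 ≡ 91
24^3 ≡ 50
24^4 ≡ 36
24^6 ≡ 75
24^8 ≡ 35
24^12 ≡ 96
24^16 ≡ 61
24^24 ≡ 1
Hence ord(24) = 24.

24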